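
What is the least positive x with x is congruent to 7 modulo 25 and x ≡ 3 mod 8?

107

Since 8·22 ≡ 1 (mod 25), take x = 3 + 8·((7−3)·22 mod 25) = 3 + 8·13 = 107.
Check: 107 mod 25 = 7, 107 mod 8 = 3.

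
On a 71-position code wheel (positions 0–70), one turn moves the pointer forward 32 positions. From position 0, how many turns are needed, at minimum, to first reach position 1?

20

32·20 = 640 = 9·71 + 1, so 32⁻¹ ≡ 20 (mod 71).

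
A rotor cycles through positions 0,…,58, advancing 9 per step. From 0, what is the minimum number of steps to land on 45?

5

9⁻¹ ≡ 46 (mod 59) because 9·46 = 414 = 7·59 + 1.
Multiplying both sides by 46: x ≡ 46·45 = 2070 ≡ 5 (mod 59).
Check: 9·5 = 45 = 0·59 + 45.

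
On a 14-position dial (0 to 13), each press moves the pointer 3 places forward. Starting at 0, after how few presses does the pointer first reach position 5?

The inverse of 3 mod 14 is 5 (since 3·5 = 15 ≡ 1).
Multiplying both sides by 5: x ≡ 5·5 = 25 ≡ 11 (mod 14).
Check: 3·11 = 33 = 2·14 + 5.

11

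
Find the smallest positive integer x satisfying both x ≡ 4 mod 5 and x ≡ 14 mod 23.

Since 23·2 ≡ 1 (mod 5), take x = 14 + 23·((4−14)·2 mod 5) = 14 + 23·0 = 14.
Check: 14 mod 5 = 4, 14 mod 23 = 14.

14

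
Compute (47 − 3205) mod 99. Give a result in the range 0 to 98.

10

3205 mod 99 = 37 (since 32·99 = 3168).
(47 − 37) mod 99 = 10.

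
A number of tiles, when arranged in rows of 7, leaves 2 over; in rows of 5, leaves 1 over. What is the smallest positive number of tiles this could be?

Since 5·3 ≡ 1 (mod 7), take x = 1 + 5·((2−1)·3 mod 7) = 1 + 5·3 = 16.
Check: 16 mod 7 = 2, 16 mod 5 = 1.

16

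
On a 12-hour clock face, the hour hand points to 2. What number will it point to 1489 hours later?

1489 mod 12 = 1 (since 124·12 = 1488).
2 + 1 → 3 on a 12-hour dial.

3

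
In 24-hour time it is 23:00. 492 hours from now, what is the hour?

492 − 20·24 = 12, so 492 ≡ 12 (mod 24).
(23 + 12) mod 24 = 11.

11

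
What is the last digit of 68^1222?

4

Powers of 8 mod 10 repeat with period 4: 8, 4, 2, 6.
1222 leaves remainder 2 on division by 4, so 68^1222 ends in 4.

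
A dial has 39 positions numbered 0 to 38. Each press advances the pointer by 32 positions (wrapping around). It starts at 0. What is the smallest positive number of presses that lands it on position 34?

The inverse of 32 mod 39 is 11 (since 32·11 = 352 ≡ 1).
Multiplying both sides by 11: x ≡ 11·34 = 374 ≡ 23 (mod 39).

23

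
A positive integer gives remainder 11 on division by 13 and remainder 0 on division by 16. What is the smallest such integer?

128

x ≡ 11 (mod 13) gives x ∈ {11, 24, 37, 50, 63, 76, 89, 102, …}.
The first of these with x mod 16 = 0 is 128.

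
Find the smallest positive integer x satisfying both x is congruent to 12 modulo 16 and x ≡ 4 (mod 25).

204

Since 25·9 ≡ 1 (mod 16), take x = 4 + 25·((12−4)·9 mod 16) = 4 + 25·8 = 204.
Check: 204 mod 16 = 12, 204 mod 25 = 4.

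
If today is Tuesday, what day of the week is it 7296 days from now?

Dividing 7296 by 7 gives quotient 1042 and remainder 2.
Tuesday + 2 days → Thursday.

Thursday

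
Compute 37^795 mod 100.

Square-and-reduce mod 100: 37^1≡37, 37^2≡69, 37^4≡61, 37^8≡21, 37^16≡41, 37^32≡81, 37^64≡61, 37^128≡21, 37^256≡41, 37^512≡81.
Since 795 = 1 + 2 + 8 + 16 + 256 + 512 in binary, 37^795 ≡ 37·69·21·41·41·81 ≡ 93 (mod 100).

93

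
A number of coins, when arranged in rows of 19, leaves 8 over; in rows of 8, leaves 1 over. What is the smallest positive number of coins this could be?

65

Since 8·12 ≡ 1 (mod 19), take x = 1 + 8·((8−1)·12 mod 19) = 1 + 8·8 = 65.
Check: 65 mod 19 = 8, 65 mod 8 = 1.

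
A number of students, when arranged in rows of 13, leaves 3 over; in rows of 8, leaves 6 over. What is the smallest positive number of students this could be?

x ≡ 6 (mod 8) gives x ∈ {6, 14, 22, 30, 38, 46, 54, 62, …}.
The first of these with x mod 13 = 3 is 94.

94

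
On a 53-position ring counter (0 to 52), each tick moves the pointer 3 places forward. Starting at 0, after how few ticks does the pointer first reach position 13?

22

The inverse of 3 mod 53 is 18 (since 3·18 = 54 ≡ 1).
Multiplying both sides by 18: x ≡ 18·13 = 234 ≡ 22 (mod 53).
Check: 3·22 = 66 = 1·53 + 13.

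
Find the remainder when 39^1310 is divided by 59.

17

Square-and-reduce mod 59: 39^1≡39, 39^2≡46, 39^4≡51, 39^8≡5, 39^16≡25, 39^32≡35, 39^64≡45, 39^128≡19, 39^256≡7, 39^512≡49, 39^1024≡41.
Since 1310 = 2 + 4 + 8 + 16 + 256 + 1024 in binary, 39^1310 ≡ 46·51·5·25·7·41 ≡ 17 (mod 59).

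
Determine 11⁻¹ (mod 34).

11·31 = 341 = 10·34 + 1, so 11⁻¹ ≡ 31 (mod 34).

31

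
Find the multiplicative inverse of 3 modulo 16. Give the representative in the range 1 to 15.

11

16 = 5·3 + 1
3 = 3·1 + 0
Back-substituting gives 3·11 ≡ 1 (mod 16).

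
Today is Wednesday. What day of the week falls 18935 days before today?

Wednesday

18935 = 2705·7 + 0, so 18935 mod 7 = 0.
Wednesday − 0 days → Wednesday.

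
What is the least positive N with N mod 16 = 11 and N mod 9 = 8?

107

x ≡ 8 (mod 9) gives x ∈ {8, 17, 26, 35, 44, 53, 62, 71, …}.
The first of these with x mod 16 = 11 is 107.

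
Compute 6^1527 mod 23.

16

Square-and-reduce mod 23: 6^1≡6, 6^2≡13, 6^4≡8, 6^8≡18, 6^16≡2, 6^32≡4, 6^64≡16, 6^128≡3, 6^256≡9, 6^512≡12, 6^1024≡6.
Since 1527 = 1 + 2 + 4 + 16 + 32 + 64 + 128 + 256 + 1024 in binary, 6^1527 ≡ 6·13·8·2·4·16·3·9·6 ≡ 16 (mod 23).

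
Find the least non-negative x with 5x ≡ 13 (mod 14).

5⁻¹ ≡ 3 (mod 14) because 5·3 = 15 = 1·14 + 1.
Multiplying both sides by 3: x ≡ 3·13 = 39 ≡ 11 (mod 14).
Check: 5·11 = 55 = 3·14 + 13.

11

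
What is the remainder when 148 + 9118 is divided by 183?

116

9118 − 49·183 = 151, so 9118 ≡ 151 (mod 183).
(148 + 151) mod 183 = 116.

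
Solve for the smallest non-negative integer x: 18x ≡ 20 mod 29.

The inverse of 18 mod 29 is 21 (since 18·21 = 378 ≡ 1).
Multiplying both sides by 21: x ≡ 21·20 = 420 ≡ 14 (mod 29).

14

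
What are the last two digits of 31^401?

31

Square-and-reduce mod 100: 31^1≡31, 31^2≡61, 31^4≡21, 31^8≡41, 31^16≡81, 31^32≡61, 31^64≡21, 31^128≡41, 31^256≡81.
Since 401 = 1 + 16 + 128 + 256 in binary, 31^401 ≡ 31·81·41·81 ≡ 31 (mod 100).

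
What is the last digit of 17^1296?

Powers of 7 mod 10 repeat with period 4: 7, 9, 3, 1.
1296 mod 4 = 0, so the last digit matches 7^4 = 1.

1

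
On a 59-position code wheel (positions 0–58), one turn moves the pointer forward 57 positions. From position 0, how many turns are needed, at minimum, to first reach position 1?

57·29 = 1653 = 28·59 + 1, so 57⁻¹ ≡ 29 (mod 59).

29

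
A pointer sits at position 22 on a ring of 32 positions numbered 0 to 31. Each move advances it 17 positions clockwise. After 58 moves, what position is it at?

16

58·17 = 986.
986 − 30·32 = 26, so 986 ≡ 26 (mod 32).
(22 + 26) mod 32 = 16.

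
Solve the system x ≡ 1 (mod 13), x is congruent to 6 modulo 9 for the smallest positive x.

x ≡ 6 (mod 9) gives x ∈ {6, 15, 24, 33, 42, 51, 60, 69, …}.
The first of these with x mod 13 = 1 is 105.

105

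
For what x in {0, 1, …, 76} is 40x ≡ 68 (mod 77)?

40⁻¹ ≡ 52 (mod 77) because 40·52 = 2080 = 27·77 + 1.
Multiplying both sides by 52: x ≡ 52·68 = 3536 ≡ 71 (mod 77).
Check: 40·71 = 2840 = 36·77 + 68.

71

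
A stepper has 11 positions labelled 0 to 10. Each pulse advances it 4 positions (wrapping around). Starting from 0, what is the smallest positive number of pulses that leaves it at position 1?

3

11 = 2·4 + 3
4 = 1·3 + 1
3 = 3·1 + 0
Back-substituting gives 4·3 ≡ 1 (mod 11).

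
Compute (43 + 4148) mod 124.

99

4148 mod 124 = 56 (since 33·124 = 4092).
(43 + 56) mod 124 = 99.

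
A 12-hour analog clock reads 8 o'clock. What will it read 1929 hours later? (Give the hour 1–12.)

Dividing 1929 by 12 gives quotient 160 and remainder 9.
8 + 9 → 5 on a 12-hour dial.

5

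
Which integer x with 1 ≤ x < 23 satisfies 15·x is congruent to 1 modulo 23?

15·20 = 300 = 13·23 + 1, so 15⁻¹ ≡ 20 (mod 23).

20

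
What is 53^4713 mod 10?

3

Last digits of 3^n: 3, 9, 7, 1 (period 4).
4713 leaves remainder 1 on division by 4, so 53^4713 ends in 3.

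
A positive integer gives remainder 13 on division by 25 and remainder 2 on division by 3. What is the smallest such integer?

Since 3·17 ≡ 1 (mod 25), take x = 2 + 3·((13−2)·17 mod 25) = 2 + 3·12 = 38.
Check: 38 mod 25 = 13, 38 mod 3 = 2.

38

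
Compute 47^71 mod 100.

By repeated squaring mod 100: 47^1≡47, 47^2≡9, 47^4≡81, 47^8≡61, 47^16≡21, 47^32≡41, 47^64≡81.
Since 71 = 1 + 2 + 4 + 64 in binary, 47^71 ≡ 47·9·81·81 ≡ 3 (mod 100).

3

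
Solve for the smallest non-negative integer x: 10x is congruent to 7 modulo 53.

The inverse of 10 mod 53 is 16 (since 10·16 = 160 ≡ 1).
So x ≡ 16·7 = 112 ≡ 6 (mod 53).

6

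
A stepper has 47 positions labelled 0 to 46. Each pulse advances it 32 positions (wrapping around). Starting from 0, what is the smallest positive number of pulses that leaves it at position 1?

47 = 1·32 + 15
32 = 2·15 + 2
15 = 7·2 + 1
2 = 2·1 + 0
Back-substituting gives 32·25 ≡ 1 (mod 47).

25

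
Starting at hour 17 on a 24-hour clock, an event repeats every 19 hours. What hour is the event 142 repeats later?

3

142·19 = 2698.
2698 − 112·24 = 10, so 2698 ≡ 10 (mod 24).
(17 + 10) mod 24 = 3.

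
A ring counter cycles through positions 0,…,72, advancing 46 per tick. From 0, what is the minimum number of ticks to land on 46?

1

The inverse of 46 mod 73 is 27 (since 46·27 = 1242 ≡ 1).
Multiplying both sides by 27: x ≡ 27·46 = 1242 ≡ 1 (mod 73).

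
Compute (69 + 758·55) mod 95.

54

758·55 = 41690.
Dividing 41690 by 95 gives quotient 438 and remainder 80.
(69 + 80) mod 95 = 54.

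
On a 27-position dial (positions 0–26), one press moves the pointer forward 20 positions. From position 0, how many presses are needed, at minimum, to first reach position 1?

20·23 = 460 = 17·27 + 1, so 20⁻¹ ≡ 23 (mod 27).

23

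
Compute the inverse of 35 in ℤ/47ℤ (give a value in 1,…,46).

43

35·43 = 1505 = 32·47 + 1, so 35⁻¹ ≡ 43 (mod 47).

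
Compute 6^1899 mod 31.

Successive squares of 6 mod 31: 6^1≡6, 6^2≡5, 6^4≡25, 6^8≡5, 6^16≡25, 6^32≡5, 6^64≡25, 6^128≡5, 6^256≡25, 6^512≡5, 6^1024≡25.
Since 1899 = 1 + 2 + 8 + 32 + 64 + 256 + 512 + 1024 in binary, 6^1899 ≡ 6·5·5·5·25·25·5·25 ≡ 30 (mod 31).

30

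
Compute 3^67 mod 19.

Successive squares of 3 mod 19: 3^1≡3, 3^2≡9, 3^4≡5, 3^8≡6, 3^16≡17, 3^32≡4, 3^64≡16.
67 = 1 + 2 + 64, so 3^67 ≡ 3·9·16 ≡ 14 (mod 19).

14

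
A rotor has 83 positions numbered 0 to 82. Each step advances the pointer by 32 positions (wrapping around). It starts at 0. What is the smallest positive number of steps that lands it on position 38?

32⁻¹ ≡ 13 (mod 83) because 32·13 = 416 = 5·83 + 1.
Multiplying both sides by 13: x ≡ 13·38 = 494 ≡ 79 (mod 83).
Check: 32·79 = 2528 = 30·83 + 38.

79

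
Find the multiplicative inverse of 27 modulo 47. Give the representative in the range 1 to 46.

7

47 = 1·27 + 20
27 = 1·20 + 7
20 = 2·7 + 6
7 = 1·6 + 1
6 = 6·1 + 0
Back-substituting gives 27·7 ≡ 1 (mod 47).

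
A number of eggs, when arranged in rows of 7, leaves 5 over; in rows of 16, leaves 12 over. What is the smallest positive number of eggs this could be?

x ≡ 5 (mod 7) gives x ∈ {5, 12}.
The first of these with x mod 16 = 12 is 12.

12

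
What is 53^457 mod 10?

3

Powers of 3 mod 10 repeat with period 4: 3, 9, 7, 1.
457 mod 4 = 1, so the last digit matches 3^1 = 3.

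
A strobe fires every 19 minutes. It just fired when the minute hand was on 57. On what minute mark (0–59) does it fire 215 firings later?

215·19 = 4085.
4085 = 68·60 + 5, so 4085 mod 60 = 5.
(57 + 5) mod 60 = 2.

2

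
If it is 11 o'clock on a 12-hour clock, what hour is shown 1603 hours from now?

6

1603 mod 12 = 7 (since 133·12 = 1596).
11 + 7 → 6 on a 12-hour dial.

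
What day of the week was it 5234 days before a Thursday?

5234 − 747·7 = 5, so 5234 ≡ 5 (mod 7).
Thursday − 5 days → Saturday.

Saturday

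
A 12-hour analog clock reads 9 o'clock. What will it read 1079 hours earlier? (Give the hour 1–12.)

1079 mod 12 = 11 (since 89·12 = 1068).
9 − 11 → 10 on a 12-hour dial.

10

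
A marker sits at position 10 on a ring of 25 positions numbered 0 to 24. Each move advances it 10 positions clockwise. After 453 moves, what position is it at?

453·10 = 4530.
4530 = 181·25 + 5, so 4530 mod 25 = 5.
(10 + 5) mod 25 = 15.

15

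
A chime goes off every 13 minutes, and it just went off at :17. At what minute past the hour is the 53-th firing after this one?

46

53·13 = 689.
Dividing 689 by 60 gives quotient 11 and remainder 29.
(17 + 29) mod 60 = 46.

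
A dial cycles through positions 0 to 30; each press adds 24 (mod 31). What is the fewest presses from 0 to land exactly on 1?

24·22 = 528 = 17·31 + 1, so 24⁻¹ ≡ 22 (mod 31).

22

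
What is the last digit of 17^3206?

The units digit of 17^n cycles with period 4: 7, 9, 3, 1, …
3206 leaves remainder 2 on division by 4, so 17^3206 ends in 9.

9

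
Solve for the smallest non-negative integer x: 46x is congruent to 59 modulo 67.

61

46⁻¹ ≡ 51 (mod 67) because 46·51 = 2346 = 35·67 + 1.
So x ≡ 51·59 = 3009 ≡ 61 (mod 67).
Check: 46·61 = 2806 = 41·67 + 59.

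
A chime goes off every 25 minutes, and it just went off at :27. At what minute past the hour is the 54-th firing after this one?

57

54·25 = 1350.
1350 − 22·60 = 30, so 1350 ≡ 30 (mod 60).
(27 + 30) mod 60 = 57.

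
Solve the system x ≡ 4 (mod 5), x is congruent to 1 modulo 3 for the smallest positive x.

x ≡ 1 (mod 3) gives x ∈ {1, 4}.
The first of these with x mod 5 = 4 is 4.

4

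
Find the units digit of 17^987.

3

Last digits of 7^n: 7, 9, 3, 1 (period 4).
987 leaves remainder 3 on division by 4, so 17^987 ends in 3.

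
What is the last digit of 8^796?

6

Last digits of 8^n: 8, 4, 2, 6 (period 4).
796 leaves remainder 0 on division by 4, so 8^796 ends in 6.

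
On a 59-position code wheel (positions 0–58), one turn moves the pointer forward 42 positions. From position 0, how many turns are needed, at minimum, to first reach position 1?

52

42·52 = 2184 = 37·59 + 1, so 42⁻¹ ≡ 52 (mod 59).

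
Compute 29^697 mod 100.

9

Square-and-reduce mod 100: 29^1≡29, 29^2≡41, 29^4≡81, 29^8≡61, 29^16≡21, 29^32≡41, 29^64≡81, 29^128≡61, 29^256≡21, 29^512≡41.
697 = 1 + 8 + 16 + 32 + 128 + 512, so 29^697 ≡ 29·61·21·41·61·41 ≡ 9 (mod 100).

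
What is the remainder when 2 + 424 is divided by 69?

Dividing 424 by 69 gives quotient 6 and remainder 10.
(2 + 10) mod 69 = 12.

12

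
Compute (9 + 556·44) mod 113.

65

556·44 = 24464.
24464 = 216·113 + 56, so 24464 mod 113 = 56.
(9 + 56) mod 113 = 65.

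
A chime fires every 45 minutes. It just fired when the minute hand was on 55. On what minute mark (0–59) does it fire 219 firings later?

219·45 = 9855.
9855 = 164·60 + 15, so 9855 mod 60 = 15.
(55 + 15) mod 60 = 10.

10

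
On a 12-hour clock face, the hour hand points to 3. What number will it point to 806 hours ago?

Dividing 806 by 12 gives quotient 67 and remainder 2.
3 − 2 → 1 on a 12-hour dial.

1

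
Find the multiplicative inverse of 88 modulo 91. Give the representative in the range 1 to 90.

88·30 = 2640 = 29·91 + 1, so 88⁻¹ ≡ 30 (mod 91).

30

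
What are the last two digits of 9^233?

By repeated squaring mod 100: 9^1≡9, 9^2≡81, 9^4≡61, 9^8≡21, 9^16≡41, 9^32≡81, 9^64≡61, 9^128≡21.
Since 233 = 1 + 8 + 32 + 64 + 128 in binary, 9^233 ≡ 9·21·81·61·21 ≡ 29 (mod 100).

29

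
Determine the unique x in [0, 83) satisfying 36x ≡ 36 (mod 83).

1

The inverse of 36 mod 83 is 30 (since 36·30 = 1080 ≡ 1).
Multiplying both sides by 30: x ≡ 30·36 = 1080 ≡ 1 (mod 83).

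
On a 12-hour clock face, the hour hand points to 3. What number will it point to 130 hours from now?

1

130 mod 12 = 10 (since 10·12 = 120).
3 + 10 → 1 on a 12-hour dial.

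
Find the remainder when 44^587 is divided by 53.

28

Square-and-reduce mod 53: 44^1≡44, 44^2≡28, 44^4≡42, 44^8≡15, 44^16≡13, 44^32≡10, 44^64≡47, 44^128≡36, 44^256≡24, 44^512≡46.
Since 587 = 1 + 2 + 8 + 64 + 512 in binary, 44^587 ≡ 44·28·15·47·46 ≡ 28 (mod 53).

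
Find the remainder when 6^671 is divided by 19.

5

Successive squares of 6 mod 19: 6^1≡6, 6^2≡17, 6^4≡4, 6^8≡16, 6^16≡9, 6^32≡5, 6^64≡6, 6^128≡17, 6^256≡4, 6^512≡16.
Since 671 = 1 + 2 + 4 + 8 + 16 + 128 + 512 in binary, 6^671 ≡ 6·17·4·16·9·17·16 ≡ 5 (mod 19).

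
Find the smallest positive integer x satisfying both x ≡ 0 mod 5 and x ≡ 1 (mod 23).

70

Since 23·2 ≡ 1 (mod 5), take x = 1 + 23·((0−1)·2 mod 5) = 1 + 23·3 = 70.
Check: 70 mod 5 = 0, 70 mod 23 = 1.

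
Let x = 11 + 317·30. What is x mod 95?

317·30 = 9510.
9510 − 100·95 = 10, so 9510 ≡ 10 (mod 95).
(11 + 10) mod 95 = 21.

21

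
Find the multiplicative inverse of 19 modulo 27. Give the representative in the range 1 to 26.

10

19·10 = 190 = 7·27 + 1, so 19⁻¹ ≡ 10 (mod 27).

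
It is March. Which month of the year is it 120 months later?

March

Dividing 120 by 12 gives quotient 10 and remainder 0.
March + 0 months → March.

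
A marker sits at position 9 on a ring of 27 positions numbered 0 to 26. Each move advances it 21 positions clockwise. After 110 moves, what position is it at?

110·21 = 2310.
Dividing 2310 by 27 gives quotient 85 and remainder 15.
(9 + 15) mod 27 = 24.

24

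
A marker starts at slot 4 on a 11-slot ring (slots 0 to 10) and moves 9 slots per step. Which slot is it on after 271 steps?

1

271·9 = 2439.
2439 mod 11 = 8 (since 221·11 = 2431).
(4 + 8) mod 11 = 1.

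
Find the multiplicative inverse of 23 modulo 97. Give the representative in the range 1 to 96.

23·38 = 874 = 9·97 + 1, so 23⁻¹ ≡ 38 (mod 97).

38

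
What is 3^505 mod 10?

3

Powers of 3 mod 10 repeat with period 4: 3, 9, 7, 1.
505 leaves remainder 1 on division by 4, so 3^505 ends in 3.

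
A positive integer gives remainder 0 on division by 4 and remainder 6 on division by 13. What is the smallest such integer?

32

x ≡ 0 (mod 4) gives x ∈ {0, 4, 8, 12, 16, 20, 24, 28, …}.
The first of these with x mod 13 = 6 is 32.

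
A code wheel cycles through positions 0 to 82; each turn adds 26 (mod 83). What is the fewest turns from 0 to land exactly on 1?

16

83 = 3·26 + 5
26 = 5·5 + 1
5 = 5·1 + 0
Back-substituting gives 26·16 ≡ 1 (mod 83).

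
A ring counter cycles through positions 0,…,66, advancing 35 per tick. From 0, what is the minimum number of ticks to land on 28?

41

35⁻¹ ≡ 23 (mod 67) because 35·23 = 805 = 12·67 + 1.
So x ≡ 23·28 = 644 ≡ 41 (mod 67).
Check: 35·41 = 1435 = 21·67 + 28.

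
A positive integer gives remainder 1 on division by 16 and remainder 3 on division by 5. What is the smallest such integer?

33

x ≡ 3 (mod 5) gives x ∈ {3, 8, 13, 18, 23, 28, 33}.
The first of these with x mod 16 = 1 is 33.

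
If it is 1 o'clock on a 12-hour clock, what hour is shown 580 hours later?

5

580 = 48·12 + 4, so 580 mod 12 = 4.
1 + 4 → 5 on a 12-hour dial.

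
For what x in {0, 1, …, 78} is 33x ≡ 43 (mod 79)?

The inverse of 33 mod 79 is 12 (since 33·12 = 396 ≡ 1).
So x ≡ 12·43 = 516 ≡ 42 (mod 79).

42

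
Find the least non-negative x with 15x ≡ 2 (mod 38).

The inverse of 15 mod 38 is 33 (since 15·33 = 495 ≡ 1).
Multiplying both sides by 33: x ≡ 33·2 = 66 ≡ 28 (mod 38).
Check: 15·28 = 420 = 11·38 + 2.

28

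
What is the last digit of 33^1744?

1

Last digits of 3^n: 3, 9, 7, 1 (period 4).
1744 leaves remainder 0 on division by 4, so 33^1744 ends in 1.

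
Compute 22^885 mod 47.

19

By repeated squaring mod 47: 22^1≡22, 22^2≡14, 22^4≡8, 22^8≡17, 22^16≡7, 22^32≡2, 22^64≡4, 22^128≡16, 22^256≡21, 22^512≡18.
Since 885 = 1 + 4 + 16 + 32 + 64 + 256 + 512 in binary, 22^885 ≡ 22·8·7·2·4·21·18 ≡ 19 (mod 47).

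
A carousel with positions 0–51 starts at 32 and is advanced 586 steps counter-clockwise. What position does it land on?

18

586 = 11·52 + 14, so 586 mod 52 = 14.
(32 − 14) mod 52 = 18.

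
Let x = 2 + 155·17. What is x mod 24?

155·17 = 2635.
2635 = 109·24 + 19, so 2635 mod 24 = 19.
(2 + 19) mod 24 = 21.

21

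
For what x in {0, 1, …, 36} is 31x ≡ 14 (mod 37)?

31⁻¹ ≡ 6 (mod 37) because 31·6 = 186 = 5·37 + 1.
Multiplying both sides by 6: x ≡ 6·14 = 84 ≡ 10 (mod 37).

10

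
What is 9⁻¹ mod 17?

2

9·2 = 18 = 1·17 + 1, so 9⁻¹ ≡ 2 (mod 17).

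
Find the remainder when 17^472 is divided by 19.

Successive squares of 17 mod 19: 17^1≡17, 17^2≡4, 17^4≡16, 17^8≡9, 17^16≡5, 17^32≡6, 17^64≡17, 17^128≡4, 17^256≡16.
Since 472 = 8 + 16 + 64 + 128 + 256 in binary, 17^472 ≡ 9·5·17·4·16 ≡ 16 (mod 19).

16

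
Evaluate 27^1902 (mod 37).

Successive squares of 27 mod 37: 27^1≡27, 27^2≡26, 27^4≡10, 27^8≡26, 27^16≡10, 27^32≡26, 27^64≡10, 27^128≡26, 27^256≡10, 27^512≡26, 27^1024≡10.
Since 1902 = 2 + 4 + 8 + 32 + 64 + 256 + 512 + 1024 in binary, 27^1902 ≡ 26·10·26·26·10·10·26·10 ≡ 1 (mod 37).

1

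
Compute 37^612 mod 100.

Successive squares of 37 mod 100: 37^1≡37, 37^2≡69, 37^4≡61, 37^8≡21, 37^16≡41, 37^32≡81, 37^64≡61, 37^128≡21, 37^256≡41, 37^512≡81.
Since 612 = 4 + 32 + 64 + 512 in binary, 37^612 ≡ 61·81·61·81 ≡ 81 (mod 100).

81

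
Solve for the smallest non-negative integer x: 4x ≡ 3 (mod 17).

4⁻¹ ≡ 13 (mod 17) because 4·13 = 52 = 3·17 + 1.
Multiplying both sides by 13: x ≡ 13·3 = 39 ≡ 5 (mod 17).

5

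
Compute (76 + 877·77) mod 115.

100

877·77 = 67529.
67529 = 587·115 + 24, so 67529 mod 115 = 24.
(76 + 24) mod 115 = 100.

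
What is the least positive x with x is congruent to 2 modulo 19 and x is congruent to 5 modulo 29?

Since 29·2 ≡ 1 (mod 19), take x = 5 + 29·((2−5)·2 mod 19) = 5 + 29·13 = 382.
Check: 382 mod 19 = 2, 382 mod 29 = 5.

382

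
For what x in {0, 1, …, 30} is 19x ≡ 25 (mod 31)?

19⁻¹ ≡ 18 (mod 31) because 19·18 = 342 = 11·31 + 1.
So x ≡ 18·25 = 450 ≡ 16 (mod 31).
Check: 19·16 = 304 = 9·31 + 25.

16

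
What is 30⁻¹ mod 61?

59

61 = 2·30 + 1
30 = 30·1 + 0
Back-substituting gives 30·59 ≡ 1 (mod 61).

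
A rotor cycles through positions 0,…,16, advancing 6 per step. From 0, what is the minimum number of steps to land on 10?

13

The inverse of 6 mod 17 is 3 (since 6·3 = 18 ≡ 1).
So x ≡ 3·10 = 30 ≡ 13 (mod 17).
Check: 6·13 = 78 = 4·17 + 10.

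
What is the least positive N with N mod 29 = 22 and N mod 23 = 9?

515

Since 23·24 ≡ 1 (mod 29), take x = 9 + 23·((22−9)·24 mod 29) = 9 + 23·22 = 515.
Check: 515 mod 29 = 22, 515 mod 23 = 9.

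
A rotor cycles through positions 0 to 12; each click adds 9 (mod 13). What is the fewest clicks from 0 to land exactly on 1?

13 = 1·9 + 4
9 = 2·4 + 1
4 = 4·1 + 0
Back-substituting gives 9·3 ≡ 1 (mod 13).

3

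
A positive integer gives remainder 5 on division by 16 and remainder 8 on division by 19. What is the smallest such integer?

Since 19·11 ≡ 1 (mod 16), take x = 8 + 19·((5−8)·11 mod 16) = 8 + 19·15 = 293.
Check: 293 mod 16 = 5, 293 mod 19 = 8.

293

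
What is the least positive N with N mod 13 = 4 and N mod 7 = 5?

82

x ≡ 5 (mod 7) gives x ∈ {5, 12, 19, 26, 33, 40, 47, 54, …}.
The first of these with x mod 13 = 4 is 82.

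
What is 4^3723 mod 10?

4

Powers of 4 mod 10 repeat with period 2: 4, 6.
3723 mod 2 = 1, so the last digit matches 4^1 = 4.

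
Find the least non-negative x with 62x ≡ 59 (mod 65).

62⁻¹ ≡ 43 (mod 65) because 62·43 = 2666 = 41·65 + 1.
So x ≡ 43·59 = 2537 ≡ 2 (mod 65).

2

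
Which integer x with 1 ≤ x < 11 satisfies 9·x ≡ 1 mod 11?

9·5 = 45 = 4·11 + 1, so 9⁻¹ ≡ 5 (mod 11).

5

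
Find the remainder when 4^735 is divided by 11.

1

Successive squares of 4 mod 11: 4^1≡4, 4^2≡5, 4^4≡3, 4^8≡9, 4^16≡4, 4^32≡5, 4^64≡3, 4^128≡9, 4^256≡4, 4^512≡5.
Since 735 = 1 + 2 + 4 + 8 + 16 + 64 + 128 + 512 in binary, 4^735 ≡ 4·5·3·9·4·3·9·5 ≡ 1 (mod 11).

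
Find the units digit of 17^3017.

7

Last digits of 7^n: 7, 9, 3, 1 (period 4).
3017 leaves remainder 1 on division by 4, so 17^3017 ends in 7.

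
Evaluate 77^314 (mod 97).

70

By repeated squaring mod 97: 77^1≡77, 77^2≡12, 77^4≡47, 77^8≡75, 77^16≡96, 77^32≡1, 77^64≡1, 77^128≡1, 77^256≡1.
Since 314 = 2 + 8 + 16 + 32 + 256 in binary, 77^314 ≡ 12·75·96·1·1 ≡ 70 (mod 97).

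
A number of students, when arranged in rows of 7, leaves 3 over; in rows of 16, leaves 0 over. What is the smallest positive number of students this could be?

Since 16·4 ≡ 1 (mod 7), take x = 0 + 16·((3−0)·4 mod 7) = 0 + 16·5 = 80.
Check: 80 mod 7 = 3, 80 mod 16 = 0.

80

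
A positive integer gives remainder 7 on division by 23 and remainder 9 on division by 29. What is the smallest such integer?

x ≡ 7 (mod 23) gives x ∈ {7, 30, 53, 76, 99, 122, 145, 168, …}.
The first of these with x mod 29 = 9 is 444.

444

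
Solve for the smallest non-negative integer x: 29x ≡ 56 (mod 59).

6

29⁻¹ ≡ 57 (mod 59) because 29·57 = 1653 = 28·59 + 1.
Multiplying both sides by 57: x ≡ 57·56 = 3192 ≡ 6 (mod 59).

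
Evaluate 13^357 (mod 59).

Successive squares of 13 mod 59: 13^1≡13, 13^2≡51, 13^4≡5, 13^8≡25, 13^16≡35, 13^32≡45, 13^64≡19, 13^128≡7, 13^256≡49.
Since 357 = 1 + 4 + 32 + 64 + 256 in binary, 13^357 ≡ 13·5·45·19·49 ≡ 30 (mod 59).

30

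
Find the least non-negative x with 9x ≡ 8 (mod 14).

4

9⁻¹ ≡ 11 (mod 14) because 9·11 = 99 = 7·14 + 1.
So x ≡ 11·8 = 88 ≡ 4 (mod 14).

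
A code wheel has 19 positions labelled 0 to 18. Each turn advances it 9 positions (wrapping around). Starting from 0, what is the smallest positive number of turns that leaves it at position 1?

17

9·17 = 153 = 8·19 + 1, so 9⁻¹ ≡ 17 (mod 19).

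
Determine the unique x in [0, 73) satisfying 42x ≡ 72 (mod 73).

The inverse of 42 mod 73 is 40 (since 42·40 = 1680 ≡ 1).
Multiplying both sides by 40: x ≡ 40·72 = 2880 ≡ 33 (mod 73).

33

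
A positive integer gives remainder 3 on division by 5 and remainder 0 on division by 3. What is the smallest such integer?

Since 3·2 ≡ 1 (mod 5), take x = 0 + 3·((3−0)·2 mod 5) = 0 + 3·1 = 3.
Check: 3 mod 5 = 3, 3 mod 3 = 0.

3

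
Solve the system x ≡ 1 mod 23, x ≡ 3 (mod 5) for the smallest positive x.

Since 5·14 ≡ 1 (mod 23), take x = 3 + 5·((1−3)·14 mod 23) = 3 + 5·18 = 93.
Check: 93 mod 23 = 1, 93 mod 5 = 3.

93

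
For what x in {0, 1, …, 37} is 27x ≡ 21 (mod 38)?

5

The inverse of 27 mod 38 is 31 (since 27·31 = 837 ≡ 1).
Multiplying both sides by 31: x ≡ 31·21 = 651 ≡ 5 (mod 38).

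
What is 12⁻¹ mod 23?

23 = 1·12 + 11
12 = 1·11 + 1
11 = 11·1 + 0
Back-substituting gives 12·2 ≡ 1 (mod 23).

2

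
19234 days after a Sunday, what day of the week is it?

Dividing 19234 by 7 gives quotient 2747 and remainder 5.
Sunday + 5 days → Friday.

Friday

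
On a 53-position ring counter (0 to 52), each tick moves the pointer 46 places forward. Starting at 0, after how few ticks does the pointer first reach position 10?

46⁻¹ ≡ 15 (mod 53) because 46·15 = 690 = 13·53 + 1.
Multiplying both sides by 15: x ≡ 15·10 = 150 ≡ 44 (mod 53).
Check: 46·44 = 2024 = 38·53 + 10.

44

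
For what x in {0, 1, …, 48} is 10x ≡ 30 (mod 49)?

The inverse of 10 mod 49 is 5 (since 10·5 = 50 ≡ 1).
Multiplying both sides by 5: x ≡ 5·30 = 150 ≡ 3 (mod 49).

3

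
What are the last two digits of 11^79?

By repeated squaring mod 100: 11^1≡11, 11^2≡21, 11^4≡41, 11^8≡81, 11^16≡61, 11^32≡21, 11^64≡41.
Since 79 = 1 + 2 + 4 + 8 + 64 in binary, 11^79 ≡ 11·21·41·81·41 ≡ 91 (mod 100).

91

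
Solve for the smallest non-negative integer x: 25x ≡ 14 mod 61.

The inverse of 25 mod 61 is 22 (since 25·22 = 550 ≡ 1).
So x ≡ 22·14 = 308 ≡ 3 (mod 61).
Check: 25·3 = 75 = 1·61 + 14.

3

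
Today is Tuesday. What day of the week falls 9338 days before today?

9338 mod 7 = 0 (since 1334·7 = 9338).
Tuesday − 0 days → Tuesday.

Tuesday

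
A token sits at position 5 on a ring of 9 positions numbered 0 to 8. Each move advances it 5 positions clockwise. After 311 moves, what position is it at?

3

311·5 = 1555.
1555 − 172·9 = 7, so 1555 ≡ 7 (mod 9).
(5 + 7) mod 9 = 3.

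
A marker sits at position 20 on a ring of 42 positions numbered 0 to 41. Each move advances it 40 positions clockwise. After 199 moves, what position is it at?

199·40 = 7960.
7960 − 189·42 = 22, so 7960 ≡ 22 (mod 42).
(20 + 22) mod 42 = 0.

0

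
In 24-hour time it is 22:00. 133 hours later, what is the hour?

133 = 5·24 + 13, so 133 mod 24 = 13.
(22 + 13) mod 24 = 11.

11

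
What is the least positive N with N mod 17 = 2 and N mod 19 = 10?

257

x ≡ 2 (mod 17) gives x ∈ {2, 19, 36, 53, 70, 87, 104, 121, …}.
The first of these with x mod 19 = 10 is 257.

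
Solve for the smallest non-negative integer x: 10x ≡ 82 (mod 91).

The inverse of 10 mod 91 is 82 (since 10·82 = 820 ≡ 1).
Multiplying both sides by 82: x ≡ 82·82 = 6724 ≡ 81 (mod 91).

81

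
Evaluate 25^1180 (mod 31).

Square-and-reduce mod 31: 25^1≡25, 25^2≡5, 25^4≡25, 25^8≡5, 25^16≡25, 25^32≡5, 25^64≡25, 25^128≡5, 25^256≡25, 25^512≡5, 25^1024≡25.
1180 = 4 + 8 + 16 + 128 + 1024, so 25^1180 ≡ 25·5·25·5·25 ≡ 25 (mod 31).

25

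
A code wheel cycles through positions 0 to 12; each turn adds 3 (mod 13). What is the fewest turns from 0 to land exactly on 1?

9

3·9 = 27 = 2·13 + 1, so 3⁻¹ ≡ 9 (mod 13).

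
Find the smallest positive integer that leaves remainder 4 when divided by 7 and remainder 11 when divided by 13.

x ≡ 4 (mod 7) gives x ∈ {4, 11}.
The first of these with x mod 13 = 11 is 11.

11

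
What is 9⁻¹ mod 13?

3

9·3 = 27 = 2·13 + 1, so 9⁻¹ ≡ 3 (mod 13).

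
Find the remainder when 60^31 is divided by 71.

Successive squares of 60 mod 71: 60^1≡60, 60^2≡50, 60^4≡15, 60^8≡12, 60^16≡2.
Since 31 = 1 + 2 + 4 + 8 + 16 in binary, 60^31 ≡ 60·50·15·12·2 ≡ 19 (mod 71).

19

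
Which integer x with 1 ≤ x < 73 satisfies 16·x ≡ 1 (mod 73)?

32

16·32 = 512 = 7·73 + 1, so 16⁻¹ ≡ 32 (mod 73).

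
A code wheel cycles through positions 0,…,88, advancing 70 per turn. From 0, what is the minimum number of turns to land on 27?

22

The inverse of 70 mod 89 is 14 (since 70·14 = 980 ≡ 1).
Multiplying both sides by 14: x ≡ 14·27 = 378 ≡ 22 (mod 89).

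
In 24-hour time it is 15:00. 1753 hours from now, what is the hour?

Dividing 1753 by 24 gives quotient 73 and remainder 1.
(15 + 1) mod 24 = 16.

16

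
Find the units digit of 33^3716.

The units digit of 33^n cycles with period 4: 3, 9, 7, 1, …
3716 leaves remainder 0 on division by 4, so 33^3716 ends in 1.

1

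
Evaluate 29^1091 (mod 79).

30

By repeated squaring mod 79: 29^1≡29, 29^2≡51, 29^4≡73, 29^8≡36, 29^16≡32, 29^32≡76, 29^64≡9, 29^128≡2, 29^256≡4, 29^512≡16, 29^1024≡19.
Since 1091 = 1 + 2 + 64 + 1024 in binary, 29^1091 ≡ 29·51·9·19 ≡ 30 (mod 79).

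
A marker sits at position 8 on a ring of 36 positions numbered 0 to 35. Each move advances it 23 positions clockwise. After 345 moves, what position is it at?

345·23 = 7935.
7935 = 220·36 + 15, so 7935 mod 36 = 15.
(8 + 15) mod 36 = 23.

23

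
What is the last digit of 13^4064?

Powers of 3 mod 10 repeat with period 4: 3, 9, 7, 1.
4064 leaves remainder 0 on division by 4, so 13^4064 ends in 1.

1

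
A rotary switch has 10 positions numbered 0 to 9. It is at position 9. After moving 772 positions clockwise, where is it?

1

772 = 77·10 + 2, so 772 mod 10 = 2.
(9 + 2) mod 10 = 1.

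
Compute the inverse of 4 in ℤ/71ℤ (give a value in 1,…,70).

4·18 = 72 = 1·71 + 1, so 4⁻¹ ≡ 18 (mod 71).

18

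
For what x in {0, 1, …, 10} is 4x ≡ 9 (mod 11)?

5

4⁻¹ ≡ 3 (mod 11) because 4·3 = 12 = 1·11 + 1.
So x ≡ 3·9 = 27 ≡ 5 (mod 11).
Check: 4·5 = 20 = 1·11 + 9.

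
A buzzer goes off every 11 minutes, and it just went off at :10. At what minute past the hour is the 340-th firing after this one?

340·11 = 3740.
3740 mod 60 = 20 (since 62·60 = 3720).
(10 + 20) mod 60 = 30.

30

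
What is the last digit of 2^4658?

4

The units digit of 2^n cycles with period 4: 2, 4, 8, 6, …
4658 mod 4 = 2, so the last digit matches 2^2 = 4.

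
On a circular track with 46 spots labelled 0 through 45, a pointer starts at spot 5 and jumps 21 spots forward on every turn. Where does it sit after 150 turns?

27

150·21 = 3150.
3150 mod 46 = 22 (since 68·46 = 3128).
(5 + 22) mod 46 = 27.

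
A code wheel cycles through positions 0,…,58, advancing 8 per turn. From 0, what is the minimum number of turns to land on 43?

8⁻¹ ≡ 37 (mod 59) because 8·37 = 296 = 5·59 + 1.
So x ≡ 37·43 = 1591 ≡ 57 (mod 59).
Check: 8·57 = 456 = 7·59 + 43.

57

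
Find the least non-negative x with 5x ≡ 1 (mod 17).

7

5⁻¹ ≡ 7 (mod 17) because 5·7 = 35 = 2·17 + 1.
So x ≡ 7·1 = 7 ≡ 7 (mod 17).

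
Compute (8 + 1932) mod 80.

1932 − 24·80 = 12, so 1932 ≡ 12 (mod 80).
(8 + 12) mod 80 = 20.

20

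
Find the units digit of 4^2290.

6

Last digits of 4^n: 4, 6 (period 2).
2290 mod 2 = 0, so the last digit matches 4^2 = 6.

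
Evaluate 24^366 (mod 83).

By repeated squaring mod 83: 24^1≡24, 24^2≡78, 24^4≡25, 24^8≡44, 24^16≡27, 24^32≡65, 24^64≡75, 24^128≡64, 24^256≡29.
Since 366 = 2 + 4 + 8 + 32 + 64 + 256 in binary, 24^366 ≡ 78·25·44·65·75·29 ≡ 9 (mod 83).

9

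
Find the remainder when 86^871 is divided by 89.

19

By repeated squaring mod 89: 86^1≡86, 86^2≡9, 86^4≡81, 86^8≡64, 86^16≡2, 86^32≡4, 86^64≡16, 86^128≡78, 86^256≡32, 86^512≡45.
Since 871 = 1 + 2 + 4 + 32 + 64 + 256 + 512 in binary, 86^871 ≡ 86·9·81·4·16·32·45 ≡ 19 (mod 89).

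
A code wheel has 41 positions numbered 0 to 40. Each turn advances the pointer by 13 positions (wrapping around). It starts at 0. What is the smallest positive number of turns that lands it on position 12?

13⁻¹ ≡ 19 (mod 41) because 13·19 = 247 = 6·41 + 1.
So x ≡ 19·12 = 228 ≡ 23 (mod 41).

23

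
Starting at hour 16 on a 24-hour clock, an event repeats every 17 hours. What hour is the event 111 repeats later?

111·17 = 1887.
Dividing 1887 by 24 gives quotient 78 and remainder 15.
(16 + 15) mod 24 = 7.

7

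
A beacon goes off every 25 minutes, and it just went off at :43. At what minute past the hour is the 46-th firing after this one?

46·25 = 1150.
1150 mod 60 = 10 (since 19·60 = 1140).
(43 + 10) mod 60 = 53.

53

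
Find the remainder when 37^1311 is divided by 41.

Successive squares of 37 mod 41: 37^1≡37, 37^2≡16, 37^4≡10, 37^8≡18, 37^16≡37, 37^32≡16, 37^64≡10, 37^128≡18, 37^256≡37, 37^512≡16, 37^1024≡10.
Since 1311 = 1 + 2 + 4 + 8 + 16 + 256 + 1024 in binary, 37^1311 ≡ 37·16·10·18·37·37·10 ≡ 37 (mod 41).

37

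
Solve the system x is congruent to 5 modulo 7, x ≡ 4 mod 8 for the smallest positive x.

12

x ≡ 5 (mod 7) gives x ∈ {5, 12}.
The first of these with x mod 8 = 4 is 12.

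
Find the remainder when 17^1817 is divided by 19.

Successive squares of 17 mod 19: 17^1≡17, 17^2≡4, 17^4≡16, 17^8≡9, 17^16≡5, 17^32≡6, 17^64≡17, 17^128≡4, 17^256≡16, 17^512≡9, 17^1024≡5.
Since 1817 = 1 + 8 + 16 + 256 + 512 + 1024 in binary, 17^1817 ≡ 17·9·5·16·9·5 ≡ 9 (mod 19).

9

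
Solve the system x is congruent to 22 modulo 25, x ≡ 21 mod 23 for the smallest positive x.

x ≡ 21 (mod 23) gives x ∈ {21, 44, 67, 90, 113, 136, 159, 182, …}.
The first of these with x mod 25 = 22 is 297.

297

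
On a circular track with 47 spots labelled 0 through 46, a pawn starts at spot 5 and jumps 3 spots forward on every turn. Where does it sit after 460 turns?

460·3 = 1380.
1380 mod 47 = 17 (since 29·47 = 1363).
(5 + 17) mod 47 = 22.

22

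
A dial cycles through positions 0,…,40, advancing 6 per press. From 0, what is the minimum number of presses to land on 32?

19

The inverse of 6 mod 41 is 7 (since 6·7 = 42 ≡ 1).
So x ≡ 7·32 = 224 ≡ 19 (mod 41).
Check: 6·19 = 114 = 2·41 + 32.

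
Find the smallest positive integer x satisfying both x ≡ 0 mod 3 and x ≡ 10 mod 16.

42

x ≡ 0 (mod 3) gives x ∈ {0, 3, 6, 9, 12, 15, 18, 21, …}.
The first of these with x mod 16 = 10 is 42.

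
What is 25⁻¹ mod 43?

31

25·31 = 775 = 18·43 + 1, so 25⁻¹ ≡ 31 (mod 43).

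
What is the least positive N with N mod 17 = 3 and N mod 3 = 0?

x ≡ 0 (mod 3) gives x ∈ {0, 3}.
The first of these with x mod 17 = 3 is 3.

3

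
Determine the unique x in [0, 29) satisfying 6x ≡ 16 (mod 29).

22

6⁻¹ ≡ 5 (mod 29) because 6·5 = 30 = 1·29 + 1.
Multiplying both sides by 5: x ≡ 5·16 = 80 ≡ 22 (mod 29).
Check: 6·22 = 132 = 4·29 + 16.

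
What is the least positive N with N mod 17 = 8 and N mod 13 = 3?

x ≡ 3 (mod 13) gives x ∈ {3, 16, 29, 42}.
The first of these with x mod 17 = 8 is 42.

42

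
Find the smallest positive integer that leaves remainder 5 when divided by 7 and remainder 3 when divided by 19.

117

Since 19·3 ≡ 1 (mod 7), take x = 3 + 19·((5−3)·3 mod 7) = 3 + 19·6 = 117.
Check: 117 mod 7 = 5, 117 mod 19 = 3.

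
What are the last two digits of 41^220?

By repeated squaring mod 100: 41^1≡41, 41^2≡81, 41^4≡61, 41^8≡21, 41^16≡41, 41^32≡81, 41^64≡61, 41^128≡21.
220 = 4 + 8 + 16 + 64 + 128, so 41^220 ≡ 61·21·41·61·21 ≡ 1 (mod 100).

01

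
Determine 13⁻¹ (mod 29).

13·9 = 117 = 4·29 + 1, so 13⁻¹ ≡ 9 (mod 29).

9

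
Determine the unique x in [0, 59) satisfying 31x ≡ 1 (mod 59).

40

The inverse of 31 mod 59 is 40 (since 31·40 = 1240 ≡ 1).
So x ≡ 40·1 = 40 ≡ 40 (mod 59).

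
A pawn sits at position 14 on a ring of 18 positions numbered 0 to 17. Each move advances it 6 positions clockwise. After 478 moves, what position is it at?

478·6 = 2868.
Dividing 2868 by 18 gives quotient 159 and remainder 6.
(14 + 6) mod 18 = 2.

2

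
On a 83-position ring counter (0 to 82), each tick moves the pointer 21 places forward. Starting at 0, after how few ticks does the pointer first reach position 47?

The inverse of 21 mod 83 is 4 (since 21·4 = 84 ≡ 1).
Multiplying both sides by 4: x ≡ 4·47 = 188 ≡ 22 (mod 83).
Check: 21·22 = 462 = 5·83 + 47.

22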